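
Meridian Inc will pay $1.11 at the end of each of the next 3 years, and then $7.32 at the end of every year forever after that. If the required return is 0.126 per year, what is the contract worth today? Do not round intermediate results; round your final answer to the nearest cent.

PV of 3-year annuity: $1.11 × [1 − (1+0.126)^−3] / 0.126 = 2.63878
Perpetuity value at year 3: $7.32 / 0.126 = 58.09524
PV of perpetuity: 58.09524 / (1+0.126)^3 = 40.69353
Total PV = 2.63878 + 40.69353 = 43.33231

$43.33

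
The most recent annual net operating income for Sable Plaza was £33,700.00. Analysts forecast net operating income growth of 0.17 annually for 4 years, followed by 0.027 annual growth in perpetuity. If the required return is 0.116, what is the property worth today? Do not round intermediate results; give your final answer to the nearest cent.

£621697.43

D_1 = 39429.00000
D_2 = 46131.93000
D_3 = 53974.35810
D_4 = 63149.99898
Terminal value at year 4: TV = D_4×(1+g_2)/(r−g_2) = 64855.04895/0.089 = 728708.41516
P_0 = D_1/(1+r)^1 + D_2/(1+r)^2 + D_3/(1+r)^3 + D_4/(1+r)^4 + TV/(1+r)^4
    = 35330.64516 + 37040.19251 + 38832.45989 + 40711.44988 + 469782.68571 = 621697.43315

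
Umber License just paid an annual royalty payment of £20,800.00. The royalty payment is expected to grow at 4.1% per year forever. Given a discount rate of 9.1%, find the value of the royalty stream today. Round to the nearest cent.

£433056.00

D₁ = D₀ × (1 + g) = £20,800.00 × 1.041 = £21,652.8000
Growing perpetuity: P = D₁ / (r − g) = £21,652.8000 / (0.091 − 0.041) = £433,056.00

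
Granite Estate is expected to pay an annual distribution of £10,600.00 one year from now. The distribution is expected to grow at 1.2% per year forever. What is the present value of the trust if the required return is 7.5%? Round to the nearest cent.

Growing perpetuity: P = D₁ / (r − g) = £10,600.0000 / (0.075 − 0.012) = £168,253.97

£168253.97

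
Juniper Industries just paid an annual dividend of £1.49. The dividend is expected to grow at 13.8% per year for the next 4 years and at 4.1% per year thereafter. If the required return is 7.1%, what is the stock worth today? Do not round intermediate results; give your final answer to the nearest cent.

£72.86

D_1 = 1.69562
D_2 = 1.92962
D_3 = 2.19590
D_4 = 2.49894
Terminal value at year 4: TV = D_4×(1+g_2)/(r−g_2) = 2.60139/0.03 = 86.71312
P_0 = D_1/(1+r)^1 + D_2/(1+r)^2 + D_3/(1+r)^3 + D_4/(1+r)^4 + TV/(1+r)^4
    = 1.58321 + 1.68226 + 1.78749 + 1.89932 + 65.90630 = 72.85857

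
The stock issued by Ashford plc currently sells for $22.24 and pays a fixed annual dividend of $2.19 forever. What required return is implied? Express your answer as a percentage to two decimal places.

9.85%

P = C/r ⇒ r = C/P = $2.19/$22.24 = 0.098471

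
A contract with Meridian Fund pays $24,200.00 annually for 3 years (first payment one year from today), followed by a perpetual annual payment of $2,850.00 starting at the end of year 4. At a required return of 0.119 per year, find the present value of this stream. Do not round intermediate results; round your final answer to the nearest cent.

$75316.92

PV of 3-year annuity: $24,200.00 × [1 − (1+0.119)^−3] / 0.119 = 58224.34351
Perpetuity value at year 3: $2,850.00 / 0.119 = 23949.57983
PV of perpetuity: 23949.57983 / (1+0.119)^3 = 17092.58070
Total PV = 58224.34351 + 17092.58070 = 75316.92421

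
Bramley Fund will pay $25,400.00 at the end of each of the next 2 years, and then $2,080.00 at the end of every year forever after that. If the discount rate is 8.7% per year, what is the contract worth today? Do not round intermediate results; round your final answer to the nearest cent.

$65098.06

PV of 2-year annuity: $25,400.00 × [1 − (1+0.087)^−2] / 0.087 = 44863.90554
Perpetuity value at year 2: $2,080.00 / 0.087 = 23908.04598
PV of perpetuity: 23908.04598 / (1+0.087)^2 = 20234.15135
Total PV = 44863.90554 + 20234.15135 = 65098.05689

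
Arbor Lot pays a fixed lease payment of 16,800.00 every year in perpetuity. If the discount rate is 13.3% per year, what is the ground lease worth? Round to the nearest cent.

Level perpetuity: PV = C / r = 16,800.00 / 0.133 = 126,315.79

126315.79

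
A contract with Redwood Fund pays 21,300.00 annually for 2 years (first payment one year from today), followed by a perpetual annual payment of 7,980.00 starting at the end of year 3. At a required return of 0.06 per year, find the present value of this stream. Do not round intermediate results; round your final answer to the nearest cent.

157420.79

PV of 2-year annuity: 21,300.00 × [1 − (1+0.06)^−2] / 0.06 = 39051.26379
Perpetuity value at year 2: 7,980.00 / 0.06 = 133000.00000
PV of perpetuity: 133000.00000 / (1+0.06)^2 = 118369.52652
Total PV = 39051.26379 + 118369.52652 = 157420.79032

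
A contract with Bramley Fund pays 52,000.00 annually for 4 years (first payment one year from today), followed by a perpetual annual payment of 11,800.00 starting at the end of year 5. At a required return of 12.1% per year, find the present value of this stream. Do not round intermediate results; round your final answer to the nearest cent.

219365.39

PV of 4-year annuity: 52,000.00 × [1 − (1+0.121)^−4] / 0.121 = 157610.09695
Perpetuity value at year 4: 11,800.00 / 0.121 = 97520.66116
PV of perpetuity: 97520.66116 / (1+0.121)^4 = 61755.29300
Total PV = 157610.09695 + 61755.29300 = 219365.38995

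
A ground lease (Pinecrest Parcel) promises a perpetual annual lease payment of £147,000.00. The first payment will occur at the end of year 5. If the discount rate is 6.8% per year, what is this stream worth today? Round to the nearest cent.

Value at end of year 4: C / r = £147,000.00 / 0.068 = £2,161,764.7059
Discount to today: PV = £2,161,764.7059 / (1 + 0.068)^4 = £2,161,764.7059 / 1.301023 = £1,661,588.25

£1661588.25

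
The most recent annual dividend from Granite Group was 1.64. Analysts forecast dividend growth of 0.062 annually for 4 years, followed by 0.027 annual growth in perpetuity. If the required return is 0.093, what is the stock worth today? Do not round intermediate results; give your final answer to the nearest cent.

D_1 = 1.74168
D_2 = 1.84966
D_3 = 1.96434
D_4 = 2.08613
Terminal value at year 4: TV = D_4×(1+g_2)/(r−g_2) = 2.14246/0.066 = 32.46149
P_0 = D_1/(1+r)^1 + D_2/(1+r)^2 + D_3/(1+r)^3 + D_4/(1+r)^4 + TV/(1+r)^4
    = 1.59349 + 1.54829 + 1.50438 + 1.46171 + 22.74510 = 28.85296

28.85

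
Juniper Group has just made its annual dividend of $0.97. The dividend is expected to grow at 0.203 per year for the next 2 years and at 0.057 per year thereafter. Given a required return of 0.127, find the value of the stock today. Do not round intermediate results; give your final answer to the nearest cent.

$18.83

D_1 = 1.16691
D_2 = 1.40379
Terminal value at year 2: TV = D_2×(1+g_2)/(r−g_2) = 1.48381/0.07 = 21.19727
P_0 = D_1/(1+r)^1 + D_2/(1+r)^2 + TV/(1+r)^2
    = 1.03541 + 1.10524 + 16.68907 = 18.82972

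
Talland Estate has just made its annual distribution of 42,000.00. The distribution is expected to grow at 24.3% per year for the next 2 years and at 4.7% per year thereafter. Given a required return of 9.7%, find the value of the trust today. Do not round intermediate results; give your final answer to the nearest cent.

1230671.98

D_1 = 52206.00000
D_2 = 64892.05800
Terminal value at year 2: TV = D_2×(1+g_2)/(r−g_2) = 67941.98473/0.05 = 1358839.69452
P_0 = D_1/(1+r)^1 + D_2/(1+r)^2 + TV/(1+r)^2
    = 47589.79034 + 53923.52725 + 1129158.66054 = 1230671.97812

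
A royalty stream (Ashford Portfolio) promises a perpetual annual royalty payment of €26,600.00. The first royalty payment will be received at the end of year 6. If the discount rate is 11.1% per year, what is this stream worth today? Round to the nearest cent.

Value at end of year 5: C / r = €26,600.00 / 0.111 = €239,639.6396
Discount to today: PV = €239,639.6396 / (1 + 0.111)^5 = €239,639.6396 / 1.692662 = €141,575.58

€141575.58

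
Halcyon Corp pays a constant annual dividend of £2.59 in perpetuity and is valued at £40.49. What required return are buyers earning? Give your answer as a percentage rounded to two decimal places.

6.40%

P = C/r ⇒ r = C/P = £2.59/£40.49 = 0.063966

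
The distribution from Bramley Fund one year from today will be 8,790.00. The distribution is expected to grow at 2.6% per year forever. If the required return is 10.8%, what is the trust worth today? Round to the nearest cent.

107195.12

Growing perpetuity: P = D₁ / (r − g) = 8,790.0000 / (0.108 − 0.026) = 107,195.12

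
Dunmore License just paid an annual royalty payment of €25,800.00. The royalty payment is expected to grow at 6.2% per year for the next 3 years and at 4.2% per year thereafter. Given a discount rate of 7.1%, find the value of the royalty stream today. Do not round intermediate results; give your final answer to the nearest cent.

€979952.69

D_1 = 27399.60000
D_2 = 29098.37520
D_3 = 30902.47446
Terminal value at year 3: TV = D_3×(1+g_2)/(r−g_2) = 32200.37839/0.029 = 1110357.87551
P_0 = D_1/(1+r)^1 + D_2/(1+r)^2 + D_3/(1+r)^3 + TV/(1+r)^3
    = 25583.19328 + 25368.20846 + 25155.03024 + 903846.25888 = 979952.69085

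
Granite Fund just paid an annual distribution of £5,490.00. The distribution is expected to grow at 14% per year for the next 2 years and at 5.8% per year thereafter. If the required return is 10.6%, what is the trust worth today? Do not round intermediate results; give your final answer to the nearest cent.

D_1 = 6258.60000
D_2 = 7134.80400
Terminal value at year 2: TV = D_2×(1+g_2)/(r−g_2) = 7548.62263/0.048 = 157262.97150
P_0 = D_1/(1+r)^1 + D_2/(1+r)^2 + TV/(1+r)^2
    = 5658.77034 + 5832.72893 + 128563.06673 = 140054.56600

£140054.57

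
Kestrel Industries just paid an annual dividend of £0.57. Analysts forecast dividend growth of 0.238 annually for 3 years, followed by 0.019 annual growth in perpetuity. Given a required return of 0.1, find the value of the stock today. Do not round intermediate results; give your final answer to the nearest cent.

D_1 = 0.70566
D_2 = 0.87361
D_3 = 1.08153
Terminal value at year 3: TV = D_3×(1+g_2)/(r−g_2) = 1.10207/0.081 = 13.60586
P_0 = D_1/(1+r)^1 + D_2/(1+r)^2 + D_3/(1+r)^3 + TV/(1+r)^3
    = 0.64151 + 0.72199 + 0.81257 + 10.22228 = 12.39835

£12.40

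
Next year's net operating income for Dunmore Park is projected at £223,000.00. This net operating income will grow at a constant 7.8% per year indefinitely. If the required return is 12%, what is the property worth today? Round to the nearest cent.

£5309523.81

Growing perpetuity: P = D₁ / (r − g) = £223,000.0000 / (0.12 − 0.078) = £5,309,523.81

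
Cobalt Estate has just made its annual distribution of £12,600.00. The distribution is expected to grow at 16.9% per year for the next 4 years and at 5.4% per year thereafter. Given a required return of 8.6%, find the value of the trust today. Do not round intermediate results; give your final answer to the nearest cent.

D_1 = 14729.40000
D_2 = 17218.66860
D_3 = 20128.62359
D_4 = 23530.36098
Terminal value at year 4: TV = D_4×(1+g_2)/(r−g_2) = 24801.00047/0.032 = 775031.26480
P_0 = D_1/(1+r)^1 + D_2/(1+r)^2 + D_3/(1+r)^3 + D_4/(1+r)^4 + TV/(1+r)^4
    = 13562.98343 + 14599.56503 + 15715.36973 + 16916.45231 + 557185.64798 = 617980.01847

£617980.02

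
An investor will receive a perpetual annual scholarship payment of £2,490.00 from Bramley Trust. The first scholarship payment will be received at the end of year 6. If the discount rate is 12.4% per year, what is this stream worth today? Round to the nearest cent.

Value at end of year 5: C / r = £2,490.00 / 0.124 = £20,080.6452
Discount to today: PV = £20,080.6452 / (1 + 0.124)^5 = £20,080.6452 / 1.794038 = £11,192.99

£11192.99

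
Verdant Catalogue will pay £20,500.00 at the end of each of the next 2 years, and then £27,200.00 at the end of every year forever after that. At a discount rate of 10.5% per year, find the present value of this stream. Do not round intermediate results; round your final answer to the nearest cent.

PV of 2-year annuity: £20,500.00 × [1 − (1+0.105)^−2] / 0.105 = 35341.20923
Perpetuity value at year 2: £27,200.00 / 0.105 = 259047.61905
PV of perpetuity: 259047.61905 / (1+0.105)^2 = 212155.86826
Total PV = 35341.20923 + 212155.86826 = 247497.07749

£247497.08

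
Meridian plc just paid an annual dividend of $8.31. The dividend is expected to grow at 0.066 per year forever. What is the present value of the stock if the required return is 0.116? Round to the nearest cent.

D₁ = D₀ × (1 + g) = $8.31 × 1.066 = $8.8585
Growing perpetuity: P = D₁ / (r − g) = $8.8585 / (0.116 − 0.066) = $177.17

$177.17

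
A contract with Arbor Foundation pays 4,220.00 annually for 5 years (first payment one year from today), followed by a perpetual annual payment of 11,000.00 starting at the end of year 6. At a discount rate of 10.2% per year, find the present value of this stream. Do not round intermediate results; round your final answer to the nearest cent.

82272.38

PV of 5-year annuity: 4,220.00 × [1 − (1+0.102)^−5] / 0.102 = 15915.71994
Perpetuity value at year 5: 11,000.00 / 0.102 = 107843.13725
PV of perpetuity: 107843.13725 / (1+0.102)^5 = 66356.66347
Total PV = 15915.71994 + 66356.66347 = 82272.38341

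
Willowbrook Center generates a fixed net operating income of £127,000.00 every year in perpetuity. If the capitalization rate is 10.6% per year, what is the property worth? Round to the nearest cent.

£1198113.21

Level perpetuity: PV = C / r = £127,000.00 / 0.106 = £1,198,113.21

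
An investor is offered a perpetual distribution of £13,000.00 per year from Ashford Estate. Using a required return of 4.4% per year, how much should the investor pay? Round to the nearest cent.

Level perpetuity: PV = C / r = £13,000.00 / 0.044 = £295,454.55

£295454.55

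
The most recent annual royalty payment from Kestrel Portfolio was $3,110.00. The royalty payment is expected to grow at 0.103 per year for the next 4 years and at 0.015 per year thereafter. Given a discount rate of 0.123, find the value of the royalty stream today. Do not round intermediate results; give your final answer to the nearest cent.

$39096.96

D_1 = 3430.33000
D_2 = 3783.65399
D_3 = 4173.37035
D_4 = 4603.22750
Terminal value at year 4: TV = D_4×(1+g_2)/(r−g_2) = 4672.27591/0.108 = 43261.81398
P_0 = D_1/(1+r)^1 + D_2/(1+r)^2 + D_3/(1+r)^3 + D_4/(1+r)^4 + TV/(1+r)^4
    = 3054.61264 + 3000.21171 + 2946.77962 + 2894.29913 + 27201.05199 = 39096.95509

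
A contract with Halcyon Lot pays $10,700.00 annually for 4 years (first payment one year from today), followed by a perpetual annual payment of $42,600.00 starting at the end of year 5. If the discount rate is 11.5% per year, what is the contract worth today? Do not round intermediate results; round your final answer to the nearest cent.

$272514.10

PV of 4-year annuity: $10,700.00 × [1 − (1+0.115)^−4] / 0.115 = 32844.86765
Perpetuity value at year 4: $42,600.00 / 0.115 = 370434.78261
PV of perpetuity: 370434.78261 / (1+0.115)^4 = 239669.23476
Total PV = 32844.86765 + 239669.23476 = 272514.10241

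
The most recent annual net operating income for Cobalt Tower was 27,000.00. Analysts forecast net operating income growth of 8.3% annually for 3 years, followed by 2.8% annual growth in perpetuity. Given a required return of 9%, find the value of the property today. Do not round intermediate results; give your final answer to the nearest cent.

519071.79

D_1 = 29241.00000
D_2 = 31668.00300
D_3 = 34296.44725
Terminal value at year 3: TV = D_3×(1+g_2)/(r−g_2) = 35256.74777/0.062 = 568657.22213
P_0 = D_1/(1+r)^1 + D_2/(1+r)^2 + D_3/(1+r)^3 + TV/(1+r)^3
    = 26826.60550 + 26654.32455 + 26483.14999 + 439107.71275 = 519071.79279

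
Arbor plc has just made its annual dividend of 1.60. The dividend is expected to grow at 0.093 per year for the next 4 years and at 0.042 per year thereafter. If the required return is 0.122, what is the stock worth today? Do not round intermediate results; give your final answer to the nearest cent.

D_1 = 1.74880
D_2 = 1.91144
D_3 = 2.08920
D_4 = 2.28350
Terminal value at year 4: TV = D_4×(1+g_2)/(r−g_2) = 2.37940/0.08 = 29.74256
P_0 = D_1/(1+r)^1 + D_2/(1+r)^2 + D_3/(1+r)^3 + D_4/(1+r)^4 + TV/(1+r)^4
    = 1.55865 + 1.51836 + 1.47911 + 1.44088 + 18.76752 = 24.76453

24.76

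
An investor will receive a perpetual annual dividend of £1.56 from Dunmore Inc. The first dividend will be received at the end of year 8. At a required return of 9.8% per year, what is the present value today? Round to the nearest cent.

Value at end of year 7: C / r = £1.56 / 0.098 = £15.9184
Discount to today: PV = £15.9184 / (1 + 0.098)^7 = £15.9184 / 1.924050 = £8.27

£8.27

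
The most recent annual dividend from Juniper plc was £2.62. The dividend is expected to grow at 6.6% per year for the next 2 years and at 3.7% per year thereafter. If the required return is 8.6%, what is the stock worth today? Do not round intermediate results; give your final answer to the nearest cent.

D_1 = 2.79292
D_2 = 2.97725
Terminal value at year 2: TV = D_2×(1+g_2)/(r−g_2) = 3.08741/0.049 = 63.00839
P_0 = D_1/(1+r)^1 + D_2/(1+r)^2 + TV/(1+r)^2
    = 2.57175 + 2.52439 + 53.42429 = 58.52042

£58.52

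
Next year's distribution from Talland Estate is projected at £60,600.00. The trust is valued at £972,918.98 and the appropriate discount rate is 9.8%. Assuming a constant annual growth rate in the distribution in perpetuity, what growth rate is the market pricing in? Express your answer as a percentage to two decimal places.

P = D₁/(r−g) ⇒ g = r − D₁/P = 0.098 − £60,600.00/£972,918.98 = 0.035713

3.57%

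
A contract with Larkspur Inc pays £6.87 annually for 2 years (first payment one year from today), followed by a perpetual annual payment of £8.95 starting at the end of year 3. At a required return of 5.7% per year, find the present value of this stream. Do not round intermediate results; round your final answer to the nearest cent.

PV of 2-year annuity: £6.87 × [1 − (1+0.057)^−2] / 0.057 = 12.64856
Perpetuity value at year 2: £8.95 / 0.057 = 157.01754
PV of perpetuity: 157.01754 / (1+0.057)^2 = 140.53944
Total PV = 12.64856 + 140.53944 = 153.18799

£153.19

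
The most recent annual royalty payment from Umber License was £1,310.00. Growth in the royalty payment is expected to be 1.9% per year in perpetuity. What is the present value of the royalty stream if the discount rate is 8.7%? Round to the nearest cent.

£19630.74

D₁ = D₀ × (1 + g) = £1,310.00 × 1.019 = £1,334.8900
Growing perpetuity: P = D₁ / (r − g) = £1,334.8900 / (0.087 − 0.019) = £19,630.74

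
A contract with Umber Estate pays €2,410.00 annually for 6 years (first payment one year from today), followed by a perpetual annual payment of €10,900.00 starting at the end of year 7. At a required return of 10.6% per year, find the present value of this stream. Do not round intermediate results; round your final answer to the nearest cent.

€66495.22

PV of 6-year annuity: €2,410.00 × [1 − (1+0.106)^−6] / 0.106 = 10314.16681
Perpetuity value at year 6: €10,900.00 / 0.106 = 102830.18868
PV of perpetuity: 102830.18868 / (1+0.106)^6 = 56181.05248
Total PV = 10314.16681 + 56181.05248 = 66495.21929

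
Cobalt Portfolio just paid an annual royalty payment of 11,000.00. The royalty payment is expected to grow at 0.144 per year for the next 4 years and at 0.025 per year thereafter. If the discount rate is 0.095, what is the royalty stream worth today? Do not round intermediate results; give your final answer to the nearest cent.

D_1 = 12584.00000
D_2 = 14396.09600
D_3 = 16469.13382
D_4 = 18840.68909
Terminal value at year 4: TV = D_4×(1+g_2)/(r−g_2) = 19311.70632/0.07 = 275881.51889
P_0 = D_1/(1+r)^1 + D_2/(1+r)^2 + D_3/(1+r)^3 + D_4/(1+r)^4 + TV/(1+r)^4
    = 11492.23744 + 12006.50195 + 12543.77921 + 13105.09901 + 191896.09258 = 241043.71019

241043.71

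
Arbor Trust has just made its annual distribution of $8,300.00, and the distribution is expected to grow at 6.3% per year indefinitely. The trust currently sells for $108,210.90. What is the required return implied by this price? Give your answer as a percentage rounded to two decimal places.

D₁ = $8,300.00 × 1.063 = $8,822.9000
P = D₁/(r − g) ⇒ r = D₁/P + g = $8,822.9000/$108,210.90 + 0.063 = 0.081534 + 0.063 = 0.144534

14.45%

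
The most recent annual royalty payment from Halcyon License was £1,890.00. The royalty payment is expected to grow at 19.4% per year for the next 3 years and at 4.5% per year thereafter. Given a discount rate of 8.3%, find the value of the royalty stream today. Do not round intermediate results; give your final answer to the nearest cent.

D_1 = 2256.66000
D_2 = 2694.45204
D_3 = 3217.17574
Terminal value at year 3: TV = D_3×(1+g_2)/(r−g_2) = 3361.94864/0.038 = 88472.33273
P_0 = D_1/(1+r)^1 + D_2/(1+r)^2 + D_3/(1+r)^3 + TV/(1+r)^3
    = 2083.71191 + 2297.27795 + 2532.73303 + 69650.15841 = 76563.88131

£76563.88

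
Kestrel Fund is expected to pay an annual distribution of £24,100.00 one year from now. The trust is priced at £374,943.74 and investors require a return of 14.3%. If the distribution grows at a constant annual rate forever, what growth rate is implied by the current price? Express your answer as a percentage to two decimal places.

7.87%

P = D₁/(r−g) ⇒ g = r − D₁/P = 0.143 − £24,100.00/£374,943.74 = 0.078724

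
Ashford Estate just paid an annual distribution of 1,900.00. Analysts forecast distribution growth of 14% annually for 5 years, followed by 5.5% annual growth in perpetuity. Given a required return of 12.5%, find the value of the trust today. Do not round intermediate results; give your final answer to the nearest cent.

D_1 = 2166.00000
D_2 = 2469.24000
D_3 = 2814.93360
D_4 = 3209.02430
D_5 = 3658.28771
Terminal value at year 5: TV = D_5×(1+g_2)/(r−g_2) = 3859.49353/0.07 = 55135.62186
P_0 = D_1/(1+r)^1 + D_2/(1+r)^2 + D_3/(1+r)^3 + D_4/(1+r)^4 + D_5/(1+r)^5 + TV/(1+r)^5
    = 1925.33333 + 1951.00444 + 1977.01784 + 2003.37807 + 2030.08978 + 30596.35315 = 40483.17662

40483.18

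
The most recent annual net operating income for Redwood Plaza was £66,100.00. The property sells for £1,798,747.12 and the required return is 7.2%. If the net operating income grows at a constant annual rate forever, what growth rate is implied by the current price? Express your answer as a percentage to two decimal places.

3.40%

P = D₀(1+g)/(r−g) ⇒ P(r−g) = D₀(1+g) ⇒ g(P+D₀) = P·r − D₀
g = (P·r − D₀)/(P + D₀) = (£1,798,747.12×0.072 − £66,100.00) / (£1,798,747.12 + £66,100.00) = 0.034003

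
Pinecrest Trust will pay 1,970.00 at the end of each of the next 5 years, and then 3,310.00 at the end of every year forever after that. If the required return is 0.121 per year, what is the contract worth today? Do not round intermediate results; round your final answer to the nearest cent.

22536.91

PV of 5-year annuity: 1,970.00 × [1 − (1+0.121)^−5] / 0.121 = 7083.85183
Perpetuity value at year 5: 3,310.00 / 0.121 = 27355.37190
PV of perpetuity: 27355.37190 / (1+0.121)^5 = 15453.06248
Total PV = 7083.85183 + 15453.06248 = 22536.91431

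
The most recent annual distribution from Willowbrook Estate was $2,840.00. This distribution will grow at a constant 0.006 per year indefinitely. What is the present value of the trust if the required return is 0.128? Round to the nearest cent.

$23418.36

D₁ = D₀ × (1 + g) = $2,840.00 × 1.006 = $2,857.0400
Growing perpetuity: P = D₁ / (r − g) = $2,857.0400 / (0.128 − 0.006) = $23,418.36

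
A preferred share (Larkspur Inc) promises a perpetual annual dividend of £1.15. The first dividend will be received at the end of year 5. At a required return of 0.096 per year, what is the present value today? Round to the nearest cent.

£8.30

Value at end of year 4: C / r = £1.15 / 0.096 = £11.9792
Discount to today: PV = £11.9792 / (1 + 0.096)^4 = £11.9792 / 1.442920 = £8.30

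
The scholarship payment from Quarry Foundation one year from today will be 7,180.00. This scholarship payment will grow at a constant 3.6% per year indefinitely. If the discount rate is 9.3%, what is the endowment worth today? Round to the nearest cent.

Growing perpetuity: P = D₁ / (r − g) = 7,180.0000 / (0.093 − 0.036) = 125,964.91

125964.91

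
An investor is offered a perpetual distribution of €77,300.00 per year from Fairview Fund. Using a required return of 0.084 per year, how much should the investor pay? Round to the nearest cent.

€920238.10

Level perpetuity: PV = C / r = €77,300.00 / 0.084 = €920,238.10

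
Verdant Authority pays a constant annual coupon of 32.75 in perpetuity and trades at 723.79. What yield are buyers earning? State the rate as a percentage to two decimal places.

P = C/r ⇒ r = C/P = 32.75/723.79 = 0.045248

4.52%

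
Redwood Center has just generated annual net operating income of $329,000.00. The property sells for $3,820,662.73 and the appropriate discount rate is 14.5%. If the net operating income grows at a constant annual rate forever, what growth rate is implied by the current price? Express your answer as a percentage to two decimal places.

5.42%

P = D₀(1+g)/(r−g) ⇒ P(r−g) = D₀(1+g) ⇒ g(P+D₀) = P·r − D₀
g = (P·r − D₀)/(P + D₀) = ($3,820,662.73×0.145 − $329,000.00) / ($3,820,662.73 + $329,000.00) = 0.054220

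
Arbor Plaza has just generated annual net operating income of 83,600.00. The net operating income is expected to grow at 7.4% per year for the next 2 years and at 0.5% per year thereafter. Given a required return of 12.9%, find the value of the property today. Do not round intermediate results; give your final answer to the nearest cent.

D_1 = 89786.40000
D_2 = 96430.59360
Terminal value at year 2: TV = D_2×(1+g_2)/(r−g_2) = 96912.74657/0.124 = 781554.40781
P_0 = D_1/(1+r)^1 + D_2/(1+r)^2 + TV/(1+r)^2
    = 79527.36935 + 75653.13967 + 613156.49489 = 768337.00391

768337.00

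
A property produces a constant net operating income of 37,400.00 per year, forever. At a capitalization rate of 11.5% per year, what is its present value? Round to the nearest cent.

325217.39

Level perpetuity: PV = C / r = 37,400.00 / 0.115 = 325,217.39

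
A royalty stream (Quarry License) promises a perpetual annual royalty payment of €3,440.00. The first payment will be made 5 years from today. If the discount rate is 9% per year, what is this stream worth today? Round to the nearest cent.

€27077.59

Value at end of year 4: C / r = €3,440.00 / 0.09 = €38,222.2222
Discount to today: PV = €38,222.2222 / (1 + 0.09)^4 = €38,222.2222 / 1.411582 = €27,077.59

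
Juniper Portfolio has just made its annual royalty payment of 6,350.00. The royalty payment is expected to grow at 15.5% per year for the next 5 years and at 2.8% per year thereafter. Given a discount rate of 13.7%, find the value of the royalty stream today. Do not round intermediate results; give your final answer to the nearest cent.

D_1 = 7334.25000
D_2 = 8471.05875
D_3 = 9784.07286
D_4 = 11300.60415
D_5 = 13052.19779
Terminal value at year 5: TV = D_5×(1+g_2)/(r−g_2) = 13417.65933/0.109 = 123097.79202
P_0 = D_1/(1+r)^1 + D_2/(1+r)^2 + D_3/(1+r)^3 + D_4/(1+r)^4 + D_5/(1+r)^5 + TV/(1+r)^5
    = 6450.52770 + 6552.64688 + 6656.38271 + 6761.76080 + 6868.80715 + 64781.04355 = 98071.16879

98071.17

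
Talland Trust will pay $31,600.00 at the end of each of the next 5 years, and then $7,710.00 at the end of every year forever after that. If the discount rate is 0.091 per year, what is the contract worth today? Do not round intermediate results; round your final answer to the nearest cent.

$177408.44

PV of 5-year annuity: $31,600.00 × [1 − (1+0.091)^−5] / 0.091 = 122594.72187
Perpetuity value at year 5: $7,710.00 / 0.091 = 84725.27473
PV of perpetuity: 84725.27473 / (1+0.091)^5 = 54813.71442
Total PV = 122594.72187 + 54813.71442 = 177408.43629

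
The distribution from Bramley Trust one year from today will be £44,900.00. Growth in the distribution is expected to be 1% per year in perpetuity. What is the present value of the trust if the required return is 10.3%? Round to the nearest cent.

£482795.70

Growing perpetuity: P = D₁ / (r − g) = £44,900.0000 / (0.103 − 0.01) = £482,795.70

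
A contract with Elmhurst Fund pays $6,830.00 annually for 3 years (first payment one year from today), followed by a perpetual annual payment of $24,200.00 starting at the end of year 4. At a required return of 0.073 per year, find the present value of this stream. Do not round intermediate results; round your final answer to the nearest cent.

$286171.18

PV of 3-year annuity: $6,830.00 × [1 − (1+0.073)^−3] / 0.073 = 17826.28671
Perpetuity value at year 3: $24,200.00 / 0.073 = 331506.84932
PV of perpetuity: 331506.84932 / (1+0.073)^3 = 268344.89641
Total PV = 17826.28671 + 268344.89641 = 286171.18312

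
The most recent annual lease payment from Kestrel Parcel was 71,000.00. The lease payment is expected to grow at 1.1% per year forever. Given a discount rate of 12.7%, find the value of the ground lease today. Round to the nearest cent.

618801.72

D₁ = D₀ × (1 + g) = 71,000.00 × 1.011 = 71,781.0000
Growing perpetuity: P = D₁ / (r − g) = 71,781.0000 / (0.127 − 0.011) = 618,801.72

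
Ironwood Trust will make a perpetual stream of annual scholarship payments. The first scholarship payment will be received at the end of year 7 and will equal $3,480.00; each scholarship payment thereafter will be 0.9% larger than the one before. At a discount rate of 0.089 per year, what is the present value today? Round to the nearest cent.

$26080.86

Value at end of year 6: C₁ / (r − g) = $3,480.00 / (0.089 − 0.009) = $43,500.0000
Discount to today: PV = $43,500.0000 / (1 + 0.089)^6 = $43,500.0000 / 1.667890 = $26,080.86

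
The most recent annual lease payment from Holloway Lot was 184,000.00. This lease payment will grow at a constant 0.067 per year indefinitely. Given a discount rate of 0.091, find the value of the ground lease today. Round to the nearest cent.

8180333.33

D₁ = D₀ × (1 + g) = 184,000.00 × 1.067 = 196,328.0000
Growing perpetuity: P = D₁ / (r − g) = 196,328.0000 / (0.091 − 0.067) = 8,180,333.33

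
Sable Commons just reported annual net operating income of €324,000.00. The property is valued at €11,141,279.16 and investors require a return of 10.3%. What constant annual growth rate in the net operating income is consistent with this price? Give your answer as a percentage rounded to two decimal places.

P = D₀(1+g)/(r−g) ⇒ P(r−g) = D₀(1+g) ⇒ g(P+D₀) = P·r − D₀
g = (P·r − D₀)/(P + D₀) = (€11,141,279.16×0.103 − €324,000.00) / (€11,141,279.16 + €324,000.00) = 0.071830

7.18%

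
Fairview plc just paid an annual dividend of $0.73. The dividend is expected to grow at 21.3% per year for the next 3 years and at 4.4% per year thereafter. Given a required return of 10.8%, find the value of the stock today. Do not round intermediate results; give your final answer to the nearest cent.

$18.26

D_1 = 0.88549
D_2 = 1.07410
D_3 = 1.30288
Terminal value at year 3: TV = D_3×(1+g_2)/(r−g_2) = 1.36021/0.064 = 21.25327
P_0 = D_1/(1+r)^1 + D_2/(1+r)^2 + D_3/(1+r)^3 + TV/(1+r)^3
    = 0.79918 + 0.87491 + 0.95782 + 15.62451 = 18.25643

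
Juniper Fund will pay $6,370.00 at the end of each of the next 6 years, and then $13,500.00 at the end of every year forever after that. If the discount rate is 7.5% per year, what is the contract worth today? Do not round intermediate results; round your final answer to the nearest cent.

PV of 6-year annuity: $6,370.00 × [1 − (1+0.075)^−6] / 0.075 = 29899.80170
Perpetuity value at year 6: $13,500.00 / 0.075 = 180000.00000
PV of perpetuity: 180000.00000 / (1+0.075)^6 = 116633.07332
Total PV = 29899.80170 + 116633.07332 = 146532.87502

$146532.88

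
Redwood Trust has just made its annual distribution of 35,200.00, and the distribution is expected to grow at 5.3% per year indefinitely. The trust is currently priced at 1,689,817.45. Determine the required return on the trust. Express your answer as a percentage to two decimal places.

7.49%

D₁ = 35,200.00 × 1.053 = 37,065.6000
P = D₁/(r − g) ⇒ r = D₁/P + g = 37,065.6000/1,689,817.45 + 0.053 = 0.021935 + 0.053 = 0.074935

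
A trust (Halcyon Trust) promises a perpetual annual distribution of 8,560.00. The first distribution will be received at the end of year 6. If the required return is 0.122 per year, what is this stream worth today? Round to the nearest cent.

39459.32

Value at end of year 5: C / r = 8,560.00 / 0.122 = 70,163.9344
Discount to today: PV = 70,163.9344 / (1 + 0.122)^5 = 70,163.9344 / 1.778133 = 39,459.32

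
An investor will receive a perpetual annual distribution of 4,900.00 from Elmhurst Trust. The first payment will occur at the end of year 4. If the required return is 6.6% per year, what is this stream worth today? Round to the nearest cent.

61288.72

Value at end of year 3: C / r = 4,900.00 / 0.066 = 74,242.4242
Discount to today: PV = 74,242.4242 / (1 + 0.066)^3 = 74,242.4242 / 1.211355 = 61,288.72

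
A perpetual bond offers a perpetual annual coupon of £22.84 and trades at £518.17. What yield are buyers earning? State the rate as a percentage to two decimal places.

4.41%

P = C/r ⇒ r = C/P = £22.84/£518.17 = 0.044078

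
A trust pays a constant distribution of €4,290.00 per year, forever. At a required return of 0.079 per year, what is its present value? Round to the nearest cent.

€54303.80

Level perpetuity: PV = C / r = €4,290.00 / 0.079 = €54,303.80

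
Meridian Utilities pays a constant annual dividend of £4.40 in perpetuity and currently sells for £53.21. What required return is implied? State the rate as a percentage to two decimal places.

P = C/r ⇒ r = C/P = £4.40/£53.21 = 0.082691

8.27%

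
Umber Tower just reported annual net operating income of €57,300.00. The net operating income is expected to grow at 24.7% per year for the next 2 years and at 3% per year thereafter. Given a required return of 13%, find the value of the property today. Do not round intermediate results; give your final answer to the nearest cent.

€851746.25

D_1 = 71453.10000
D_2 = 89102.01570
Terminal value at year 2: TV = D_2×(1+g_2)/(r−g_2) = 91775.07617/0.1 = 917750.76171
P_0 = D_1/(1+r)^1 + D_2/(1+r)^2 + TV/(1+r)^2
    = 63232.83186 + 69779.94808 + 718733.46520 = 851746.24513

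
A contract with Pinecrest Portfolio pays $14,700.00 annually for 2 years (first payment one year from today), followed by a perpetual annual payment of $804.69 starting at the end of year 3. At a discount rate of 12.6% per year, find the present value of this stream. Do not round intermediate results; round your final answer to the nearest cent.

$29686.36

PV of 2-year annuity: $14,700.00 × [1 − (1+0.126)^−2] / 0.126 = 24649.25592
Perpetuity value at year 2: $804.69 / 0.126 = 6386.42857
PV of perpetuity: 6386.42857 / (1+0.126)^2 = 5037.10818
Total PV = 24649.25592 + 5037.10818 = 29686.36410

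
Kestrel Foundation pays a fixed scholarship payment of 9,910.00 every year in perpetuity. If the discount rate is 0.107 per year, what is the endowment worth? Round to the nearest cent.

92616.82

Level perpetuity: PV = C / r = 9,910.00 / 0.107 = 92,616.82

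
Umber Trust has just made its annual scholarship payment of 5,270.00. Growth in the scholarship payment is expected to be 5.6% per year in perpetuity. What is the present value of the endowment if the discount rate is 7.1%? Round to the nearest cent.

D₁ = D₀ × (1 + g) = 5,270.00 × 1.056 = 5,565.1200
Growing perpetuity: P = D₁ / (r − g) = 5,565.1200 / (0.071 − 0.056) = 371,008.00

371008.00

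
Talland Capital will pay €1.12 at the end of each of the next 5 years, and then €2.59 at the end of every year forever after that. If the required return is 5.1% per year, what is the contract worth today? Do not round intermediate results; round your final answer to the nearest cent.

€44.44

PV of 5-year annuity: €1.12 × [1 − (1+0.051)^−5] / 0.051 = 4.83564
Perpetuity value at year 5: €2.59 / 0.051 = 50.78431
PV of perpetuity: 50.78431 / (1+0.051)^5 = 39.60190
Total PV = 4.83564 + 39.60190 = 44.43754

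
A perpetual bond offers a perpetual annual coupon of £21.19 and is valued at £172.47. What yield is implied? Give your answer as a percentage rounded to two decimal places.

12.29%

P = C/r ⇒ r = C/P = £21.19/£172.47 = 0.122862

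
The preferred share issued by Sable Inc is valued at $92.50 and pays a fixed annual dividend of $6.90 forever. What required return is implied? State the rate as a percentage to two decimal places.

P = C/r ⇒ r = C/P = $6.90/$92.50 = 0.074595

7.46%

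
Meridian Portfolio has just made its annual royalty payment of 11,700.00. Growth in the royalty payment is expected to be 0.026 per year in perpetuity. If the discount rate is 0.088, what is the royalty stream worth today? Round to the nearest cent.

D₁ = D₀ × (1 + g) = 11,700.00 × 1.026 = 12,004.2000
Growing perpetuity: P = D₁ / (r − g) = 12,004.2000 / (0.088 − 0.026) = 193,616.13

193616.13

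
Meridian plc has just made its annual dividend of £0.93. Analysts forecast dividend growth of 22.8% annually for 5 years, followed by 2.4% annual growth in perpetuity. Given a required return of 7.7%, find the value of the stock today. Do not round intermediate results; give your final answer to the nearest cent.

D_1 = 1.14204
D_2 = 1.40243
D_3 = 1.72218
D_4 = 2.11483
D_5 = 2.59702
Terminal value at year 5: TV = D_5×(1+g_2)/(r−g_2) = 2.65935/0.053 = 50.17633
P_0 = D_1/(1+r)^1 + D_2/(1+r)^2 + D_3/(1+r)^3 + D_4/(1+r)^4 + D_5/(1+r)^5 + TV/(1+r)^5
    = 1.06039 + 1.20906 + 1.37858 + 1.57186 + 1.79224 + 34.62744 = 41.63956

£41.64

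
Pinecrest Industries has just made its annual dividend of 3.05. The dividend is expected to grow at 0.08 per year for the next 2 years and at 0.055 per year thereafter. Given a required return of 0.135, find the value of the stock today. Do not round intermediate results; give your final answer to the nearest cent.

D_1 = 3.29400
D_2 = 3.55752
Terminal value at year 2: TV = D_2×(1+g_2)/(r−g_2) = 3.75318/0.08 = 46.91479
P_0 = D_1/(1+r)^1 + D_2/(1+r)^2 + TV/(1+r)^2
    = 2.90220 + 2.76157 + 36.41817 = 42.08194

42.08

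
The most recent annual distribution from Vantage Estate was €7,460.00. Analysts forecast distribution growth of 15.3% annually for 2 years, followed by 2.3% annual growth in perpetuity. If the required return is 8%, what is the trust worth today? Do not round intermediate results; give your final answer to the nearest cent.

€169065.46

D_1 = 8601.38000
D_2 = 9917.39114
Terminal value at year 2: TV = D_2×(1+g_2)/(r−g_2) = 10145.49114/0.057 = 177991.07257
P_0 = D_1/(1+r)^1 + D_2/(1+r)^2 + TV/(1+r)^2
    = 7964.24074 + 8502.56442 + 152598.65618 = 169065.46134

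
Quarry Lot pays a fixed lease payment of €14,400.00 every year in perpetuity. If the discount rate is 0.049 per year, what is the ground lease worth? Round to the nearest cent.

Level perpetuity: PV = C / r = €14,400.00 / 0.049 = €293,877.55

€293877.55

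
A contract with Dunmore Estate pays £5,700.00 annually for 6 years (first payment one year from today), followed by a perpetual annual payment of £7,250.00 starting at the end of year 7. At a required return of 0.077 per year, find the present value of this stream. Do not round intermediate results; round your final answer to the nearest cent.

PV of 6-year annuity: £5,700.00 × [1 − (1+0.077)^−6] / 0.077 = 26591.95639
Perpetuity value at year 6: £7,250.00 / 0.077 = 94155.84416
PV of perpetuity: 94155.84416 / (1+0.077)^6 = 60332.74173
Total PV = 26591.95639 + 60332.74173 = 86924.69812

£86924.70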